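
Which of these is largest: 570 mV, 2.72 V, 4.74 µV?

2.72 V

570 mV = 0.57 V
2.72 V = 2.72 V
4.74 µV = 0.00000474 V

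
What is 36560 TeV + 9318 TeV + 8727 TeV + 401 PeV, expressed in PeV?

In PeV:
  36560 TeV = 36560e-3 PeV = 36.56
  9318 TeV = 9318e-3 PeV = 9.318
  8727 TeV = 8727e-3 PeV = 8.727
  401 PeV → 401
Sum: 36.56 + 9.318 + 8.727 + 401 = 455.605

455.605 PeV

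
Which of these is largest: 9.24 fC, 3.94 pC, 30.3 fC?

3.94 pC

9.24 fC = 0.00000000000000924 C
3.94 pC = 0.00000000000394 C
30.3 fC = 0.0000000000000303 C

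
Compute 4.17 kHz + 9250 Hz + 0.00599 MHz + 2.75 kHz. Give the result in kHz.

In kHz:
  4.17 kHz → 4.17
  9250 Hz = 9250 × 10⁻³ kHz = 9.25
  0.00599 MHz = 0.00599 × 10³ kHz = 5.99
  2.75 kHz → 2.75
Sum: 4.17 + 9.25 + 5.99 + 2.75 = 22.16

22.16 kHz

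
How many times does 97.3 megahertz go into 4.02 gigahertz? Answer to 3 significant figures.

(4.02e9) / (97.3e6) = 0.04132e3

41.3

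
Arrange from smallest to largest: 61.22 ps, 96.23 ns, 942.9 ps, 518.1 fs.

61.22 ps = 0.00000000006122 s
96.23 ns = 0.00000009623 s
942.9 ps = 0.0000000009429 s
518.1 fs = 0.0000000000005181 s

518.1 fs < 61.22 ps < 942.9 ps < 96.23 ns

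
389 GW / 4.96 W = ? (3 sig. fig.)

(389 × 10^9) / (4.96) = 78.43 × 10^9

78400000000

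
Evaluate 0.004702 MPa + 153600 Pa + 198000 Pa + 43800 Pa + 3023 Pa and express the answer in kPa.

In kPa:
  0.004702 MPa = 0.004702 × 10³ kPa = 4.702
  153600 Pa = 153600 × 10⁻³ kPa = 153.6
  198000 Pa = 198000 × 10⁻³ kPa = 198
  43800 Pa = 43800 × 10⁻³ kPa = 43.8
  3023 Pa = 3023 × 10⁻³ kPa = 3.023
Sum: 4.702 + 153.6 + 198 + 43.8 + 3.023 = 403.125

403.125 kPa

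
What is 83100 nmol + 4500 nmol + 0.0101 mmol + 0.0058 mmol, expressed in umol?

103.5 umol

In umol:
  83100 nmol = 83100e-3 umol = 83.1
  4500 nmol = 4500e-3 umol = 4.5
  0.0101 mmol = 0.0101e3 umol = 10.1
  0.0058 mmol = 0.0058e3 umol = 5.8
Sum: 83.1 + 4.5 + 10.1 + 5.8 = 103.5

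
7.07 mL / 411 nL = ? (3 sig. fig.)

17200

(7.07 × 10^-3) / (411 × 10^-9) = 0.0172 × 10^6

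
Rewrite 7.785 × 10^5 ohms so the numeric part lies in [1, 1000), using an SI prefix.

= 778.5 × 10^3 ohms; 10^3 is kilo.

778.5 kiloohms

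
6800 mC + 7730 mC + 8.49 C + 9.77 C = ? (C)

32.79 C

In C:
  6800 mC = 6800 × 10^-3 C = 6.8
  7730 mC = 7730 × 10^-3 C = 7.73
  8.49 C → 8.49
  9.77 C → 9.77
Sum: 6.8 + 7.73 + 8.49 + 9.77 = 32.79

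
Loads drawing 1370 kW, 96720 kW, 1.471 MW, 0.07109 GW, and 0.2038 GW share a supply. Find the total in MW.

In MW:
  1370 kW = 1370 × 10^-3 MW = 1.37
  96720 kW = 96720 × 10^-3 MW = 96.72
  1.471 MW → 1.471
  0.07109 GW = 0.07109 × 10^3 MW = 71.09
  0.2038 GW = 0.2038 × 10^3 MW = 203.8
Sum: 1.37 + 96.72 + 1.471 + 71.09 + 203.8 = 374.451

374.451 MW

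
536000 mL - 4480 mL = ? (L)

531.52 L

In L:
  536000 mL = 536000e-3 L = 536
  4480 mL = 4480e-3 L = 4.48
Difference: 536 - 4.48 = 531.52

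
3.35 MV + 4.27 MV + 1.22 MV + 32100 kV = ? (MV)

40.94 MV

In MV:
  3.35 MV → 3.35
  4.27 MV → 4.27
  1.22 MV → 1.22
  32100 kV = 32100 × 10^-3 MV = 32.1
Sum: 3.35 + 4.27 + 1.22 + 32.1 = 40.94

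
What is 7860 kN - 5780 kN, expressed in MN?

In MN:
  7860 kN = 7860 × 10⁻³ MN = 7.86
  5780 kN = 5780 × 10⁻³ MN = 5.78
Difference: 7.86 - 5.78 = 2.08

2.08 MN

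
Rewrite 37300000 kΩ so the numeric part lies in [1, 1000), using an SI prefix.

37.3 GΩ

= 37.3 × 10^9 Ω; 10^9 is giga.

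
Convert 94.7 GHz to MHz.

94700 MHz

giga = 1e9, mega = 1e6; factor is 1e3.
94.7 × 1e3 = 94700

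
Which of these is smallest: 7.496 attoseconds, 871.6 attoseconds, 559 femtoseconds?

7.496 attoseconds

7.496 attoseconds = 0.000000000000000007496 seconds
871.6 attoseconds = 0.0000000000000008716 seconds
559 femtoseconds = 0.000000000000559 seconds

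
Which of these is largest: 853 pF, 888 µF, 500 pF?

853 pF = 0.000000000853 F
888 µF = 0.000888 F
500 pF = 0.0000000005 F

888 µF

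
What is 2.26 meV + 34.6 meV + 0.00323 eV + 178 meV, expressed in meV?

218.09 meV

In meV:
  2.26 meV → 2.26
  34.6 meV → 34.6
  0.00323 eV = 0.00323e3 meV = 3.23
  178 meV → 178
Sum: 2.26 + 34.6 + 3.23 + 178 = 218.09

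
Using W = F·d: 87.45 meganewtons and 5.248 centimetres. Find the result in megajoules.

87.45e6 × 5.248e-2 = 458.9376e4 J

4.589376 megajoules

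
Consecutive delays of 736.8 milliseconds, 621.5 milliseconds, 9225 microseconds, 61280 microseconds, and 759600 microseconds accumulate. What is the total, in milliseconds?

2188.405 milliseconds

In milliseconds:
  736.8 milliseconds → 736.8
  621.5 milliseconds → 621.5
  9225 microseconds = 9225 × 10^-3 milliseconds = 9.225
  61280 microseconds = 61280 × 10^-3 milliseconds = 61.28
  759600 microseconds = 759600 × 10^-3 milliseconds = 759.6
Sum: 736.8 + 621.5 + 9.225 + 61.28 + 759.6 = 2188.405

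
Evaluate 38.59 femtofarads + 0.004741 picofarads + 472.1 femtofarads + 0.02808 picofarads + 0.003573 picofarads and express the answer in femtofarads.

In femtofarads:
  38.59 femtofarads → 38.59
  0.004741 picofarads = 0.004741 × 10^3 femtofarads = 4.741
  472.1 femtofarads → 472.1
  0.02808 picofarads = 0.02808 × 10^3 femtofarads = 28.08
  0.003573 picofarads = 0.003573 × 10^3 femtofarads = 3.573
Sum: 38.59 + 4.741 + 472.1 + 28.08 + 3.573 = 547.084

547.084 femtofarads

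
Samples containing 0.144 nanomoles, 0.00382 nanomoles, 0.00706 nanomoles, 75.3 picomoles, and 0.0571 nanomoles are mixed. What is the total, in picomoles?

In picomoles:
  0.144 nanomoles = 0.144 × 10^3 picomoles = 144
  0.00382 nanomoles = 0.00382 × 10^3 picomoles = 3.82
  0.00706 nanomoles = 0.00706 × 10^3 picomoles = 7.06
  75.3 picomoles → 75.3
  0.0571 nanomoles = 0.0571 × 10^3 picomoles = 57.1
Sum: 144 + 3.82 + 7.06 + 75.3 + 57.1 = 287.28

287.28 picomoles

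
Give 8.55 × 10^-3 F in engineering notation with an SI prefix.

8.55 mF

= 8.55 × 10^-3 F; 10^-3 is milli.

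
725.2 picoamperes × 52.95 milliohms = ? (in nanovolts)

725.2e-12 × 52.95e-3 = 38399.34e-15 V

0.03839934 nanovolts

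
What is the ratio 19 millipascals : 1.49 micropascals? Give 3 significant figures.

(19 × 10^-3) / (1.49 × 10^-6) = 12.75 × 10^3

12800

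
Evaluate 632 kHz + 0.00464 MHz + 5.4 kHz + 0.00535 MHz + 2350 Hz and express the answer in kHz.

649.74 kHz

In kHz:
  632 kHz → 632
  0.00464 MHz = 0.00464 × 10^3 kHz = 4.64
  5.4 kHz → 5.4
  0.00535 MHz = 0.00535 × 10^3 kHz = 5.35
  2350 Hz = 2350 × 10^-3 kHz = 2.35
Sum: 632 + 4.64 + 5.4 + 5.35 + 2.35 = 649.74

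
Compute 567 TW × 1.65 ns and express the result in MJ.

567 × 10^12 × 1.65 × 10^-9 = 935.55 × 10^3 J

0.93555 MJ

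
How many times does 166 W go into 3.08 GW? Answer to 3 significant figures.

18600000

(3.08 × 10^9) / (166) = 0.01855 × 10^9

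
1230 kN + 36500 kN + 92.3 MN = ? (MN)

In MN:
  1230 kN = 1230 × 10^-3 MN = 1.23
  36500 kN = 36500 × 10^-3 MN = 36.5
  92.3 MN → 92.3
Sum: 1.23 + 36.5 + 92.3 = 130.03

130.03 MN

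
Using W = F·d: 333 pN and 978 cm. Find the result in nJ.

333e-12 × 978e-2 = 325674e-14 J

3.25674 nJ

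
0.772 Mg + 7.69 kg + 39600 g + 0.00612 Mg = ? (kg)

In kg:
  0.772 Mg = 0.772 × 10^3 kg = 772
  7.69 kg → 7.69
  39600 g = 39600 × 10^-3 kg = 39.6
  0.00612 Mg = 0.00612 × 10^3 kg = 6.12
Sum: 772 + 7.69 + 39.6 + 6.12 = 825.41

825.41 kg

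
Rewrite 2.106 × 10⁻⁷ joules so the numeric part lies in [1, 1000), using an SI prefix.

210.6 nanojoules

= 210.6 × 10⁻⁹ joules; 10⁻⁹ is nano.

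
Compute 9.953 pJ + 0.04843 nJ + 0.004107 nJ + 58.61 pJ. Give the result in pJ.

In pJ:
  9.953 pJ → 9.953
  0.04843 nJ = 0.04843e3 pJ = 48.43
  0.004107 nJ = 0.004107e3 pJ = 4.107
  58.61 pJ → 58.61
Sum: 9.953 + 48.43 + 4.107 + 58.61 = 121.1

121.1 pJ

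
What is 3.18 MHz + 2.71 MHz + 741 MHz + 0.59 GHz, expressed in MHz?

1336.89 MHz

In MHz:
  3.18 MHz → 3.18
  2.71 MHz → 2.71
  741 MHz → 741
  0.59 GHz = 0.59 × 10^3 MHz = 590
Sum: 3.18 + 2.71 + 741 + 590 = 1336.89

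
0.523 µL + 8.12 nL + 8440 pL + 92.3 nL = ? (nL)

In nL:
  0.523 µL = 0.523e3 nL = 523
  8.12 nL → 8.12
  8440 pL = 8440e-3 nL = 8.44
  92.3 nL → 92.3
Sum: 523 + 8.12 + 8.44 + 92.3 = 631.86

631.86 nL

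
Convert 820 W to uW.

(no prefix) = 10⁰, micro = 10⁻⁶; factor is 10⁶.
820 × 10⁶ = 820000000

820000000 uW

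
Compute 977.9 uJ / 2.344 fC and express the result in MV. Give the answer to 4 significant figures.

417200 MV

(977.9 × 10^-6) / (2.344 × 10^-15) = 417.193 × 10^9 V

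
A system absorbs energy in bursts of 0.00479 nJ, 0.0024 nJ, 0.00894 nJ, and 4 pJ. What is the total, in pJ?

20.13 pJ

In pJ:
  0.00479 nJ = 0.00479 × 10^3 pJ = 4.79
  0.0024 nJ = 0.0024 × 10^3 pJ = 2.4
  0.00894 nJ = 0.00894 × 10^3 pJ = 8.94
  4 pJ → 4
Sum: 4.79 + 2.4 + 8.94 + 4 = 20.13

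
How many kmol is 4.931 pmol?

0.000000000000004931 kmol

pico = 10^-12, kilo = 10^3; factor is 10^-15.
4.931 × 10^-15 = 0.000000000000004931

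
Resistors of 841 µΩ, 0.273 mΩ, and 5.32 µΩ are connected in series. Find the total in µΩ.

1119.32 µΩ

In µΩ:
  841 µΩ → 841
  0.273 mΩ = 0.273 × 10³ µΩ = 273
  5.32 µΩ → 5.32
Sum: 841 + 273 + 5.32 = 1119.32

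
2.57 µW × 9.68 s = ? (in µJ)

24.8776 µJ

2.57 × 10^-6 × 9.68 = 24.8776 × 10^-6 J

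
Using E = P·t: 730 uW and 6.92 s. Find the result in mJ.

730 × 10^-6 × 6.92 = 5051.6 × 10^-6 J

5.0516 mJ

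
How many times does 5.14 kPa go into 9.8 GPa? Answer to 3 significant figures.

1910000

(9.8e9) / (5.14e3) = 1.907e6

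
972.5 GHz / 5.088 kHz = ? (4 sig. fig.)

191100000

(972.5e9) / (5.088e3) = 191.14e6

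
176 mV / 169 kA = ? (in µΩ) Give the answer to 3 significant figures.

1.04 µΩ

(176e-3) / (169e3) = 1.0414e-6 Ω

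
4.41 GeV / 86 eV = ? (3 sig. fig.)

51300000

(4.41 × 10^9) / (86) = 0.05128 × 10^9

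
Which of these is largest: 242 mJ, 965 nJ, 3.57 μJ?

242 mJ

242 mJ = 0.242 J
965 nJ = 0.000000965 J
3.57 μJ = 0.00000357 J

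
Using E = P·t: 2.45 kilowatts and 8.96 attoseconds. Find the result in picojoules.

2.45 × 10^3 × 8.96 × 10^-18 = 21.952 × 10^-15 J

0.021952 picojoules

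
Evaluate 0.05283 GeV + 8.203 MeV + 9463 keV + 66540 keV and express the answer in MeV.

137.036 MeV

In MeV:
  0.05283 GeV = 0.05283 × 10^3 MeV = 52.83
  8.203 MeV → 8.203
  9463 keV = 9463 × 10^-3 MeV = 9.463
  66540 keV = 66540 × 10^-3 MeV = 66.54
Sum: 52.83 + 8.203 + 9.463 + 66.54 = 137.036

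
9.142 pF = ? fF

pico = 10^-12, femto = 10^-15; factor is 10^3.
9.142 × 10^3 = 9142

9142 fF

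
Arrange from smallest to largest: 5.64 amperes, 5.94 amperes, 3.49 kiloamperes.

5.64 amperes < 5.94 amperes < 3.49 kiloamperes

5.64 amperes = 5.64 amperes
5.94 amperes = 5.94 amperes
3.49 kiloamperes = 3490 amperes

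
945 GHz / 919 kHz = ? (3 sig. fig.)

(945 × 10⁹) / (919 × 10³) = 1.028 × 10⁶

1030000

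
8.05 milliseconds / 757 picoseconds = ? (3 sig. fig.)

(8.05 × 10⁻³) / (757 × 10⁻¹²) = 0.01063 × 10⁹

10600000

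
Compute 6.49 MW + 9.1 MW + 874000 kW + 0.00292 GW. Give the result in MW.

892.51 MW

In MW:
  6.49 MW → 6.49
  9.1 MW → 9.1
  874000 kW = 874000 × 10^-3 MW = 874
  0.00292 GW = 0.00292 × 10^3 MW = 2.92
Sum: 6.49 + 9.1 + 874 + 2.92 = 892.51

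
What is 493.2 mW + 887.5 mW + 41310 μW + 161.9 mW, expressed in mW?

In mW:
  493.2 mW → 493.2
  887.5 mW → 887.5
  41310 μW = 41310 × 10⁻³ mW = 41.31
  161.9 mW → 161.9
Sum: 493.2 + 887.5 + 41.31 + 161.9 = 1583.91

1583.91 mW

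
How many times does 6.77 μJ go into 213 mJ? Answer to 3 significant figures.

(213e-3) / (6.77e-6) = 31.46e3

31500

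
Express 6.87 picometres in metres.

0.00000000000687 metres

pico = 1e-12, (no prefix) = 1e0; factor is 1e-12.
6.87 × 1e-12 = 0.00000000000687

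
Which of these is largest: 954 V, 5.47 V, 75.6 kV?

954 V = 954 V
5.47 V = 5.47 V
75.6 kV = 75600 V

75.6 kV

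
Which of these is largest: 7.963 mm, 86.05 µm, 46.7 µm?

7.963 mm = 0.007963 m
86.05 µm = 0.00008605 m
46.7 µm = 0.0000467 m

7.963 mm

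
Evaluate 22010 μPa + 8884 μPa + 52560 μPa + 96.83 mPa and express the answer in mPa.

In mPa:
  22010 μPa = 22010 × 10⁻³ mPa = 22.01
  8884 μPa = 8884 × 10⁻³ mPa = 8.884
  52560 μPa = 52560 × 10⁻³ mPa = 52.56
  96.83 mPa → 96.83
Sum: 22.01 + 8.884 + 52.56 + 96.83 = 180.284

180.284 mPa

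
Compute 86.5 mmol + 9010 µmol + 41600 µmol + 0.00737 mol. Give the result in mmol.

In mmol:
  86.5 mmol → 86.5
  9010 µmol = 9010 × 10^-3 mmol = 9.01
  41600 µmol = 41600 × 10^-3 mmol = 41.6
  0.00737 mol = 0.00737 × 10^3 mmol = 7.37
Sum: 86.5 + 9.01 + 41.6 + 7.37 = 144.48

144.48 mmol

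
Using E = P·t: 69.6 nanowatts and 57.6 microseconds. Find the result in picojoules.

4.00896 picojoules

69.6e-9 × 57.6e-6 = 4008.96e-15 J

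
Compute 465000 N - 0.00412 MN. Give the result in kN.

In kN:
  465000 N = 465000 × 10^-3 kN = 465
  0.00412 MN = 0.00412 × 10^3 kN = 4.12
Difference: 465 - 4.12 = 460.88

460.88 kN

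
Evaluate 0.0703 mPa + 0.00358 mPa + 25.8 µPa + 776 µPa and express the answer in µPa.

In µPa:
  0.0703 mPa = 0.0703e3 µPa = 70.3
  0.00358 mPa = 0.00358e3 µPa = 3.58
  25.8 µPa → 25.8
  776 µPa → 776
Sum: 70.3 + 3.58 + 25.8 + 776 = 875.68

875.68 µPa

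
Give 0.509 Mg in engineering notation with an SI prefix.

509 kg

= 509e3 g; 1e3 is kilo.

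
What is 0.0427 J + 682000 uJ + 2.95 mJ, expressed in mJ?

In mJ:
  0.0427 J = 0.0427 × 10^3 mJ = 42.7
  682000 uJ = 682000 × 10^-3 mJ = 682
  2.95 mJ → 2.95
Sum: 42.7 + 682 + 2.95 = 727.65

727.65 mJ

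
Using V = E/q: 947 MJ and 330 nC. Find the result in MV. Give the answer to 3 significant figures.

2870000000 MV

(947 × 10⁶) / (330 × 10⁻⁹) = 2.8697 × 10¹⁵ V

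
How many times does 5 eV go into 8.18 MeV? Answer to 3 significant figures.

(8.18 × 10^6) / (5) = 1.636 × 10^6

1640000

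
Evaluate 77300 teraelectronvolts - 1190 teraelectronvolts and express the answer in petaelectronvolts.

76.11 petaelectronvolts

In petaelectronvolts:
  77300 teraelectronvolts = 77300 × 10^-3 petaelectronvolts = 77.3
  1190 teraelectronvolts = 1190 × 10^-3 petaelectronvolts = 1.19
Difference: 77.3 - 1.19 = 76.11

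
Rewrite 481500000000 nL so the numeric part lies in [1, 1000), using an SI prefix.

= 481.5 L; mantissa already in [1, 1000).

481.5 L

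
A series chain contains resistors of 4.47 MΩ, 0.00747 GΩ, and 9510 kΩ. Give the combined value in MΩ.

In MΩ:
  4.47 MΩ → 4.47
  0.00747 GΩ = 0.00747 × 10³ MΩ = 7.47
  9510 kΩ = 9510 × 10⁻³ MΩ = 9.51
Sum: 4.47 + 7.47 + 9.51 = 21.45

21.45 MΩ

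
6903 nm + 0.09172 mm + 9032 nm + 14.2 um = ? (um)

In um:
  6903 nm = 6903e-3 um = 6.903
  0.09172 mm = 0.09172e3 um = 91.72
  9032 nm = 9032e-3 um = 9.032
  14.2 um → 14.2
Sum: 6.903 + 91.72 + 9.032 + 14.2 = 121.855

121.855 um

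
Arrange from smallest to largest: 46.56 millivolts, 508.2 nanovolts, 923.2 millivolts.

46.56 millivolts = 0.04656 volts
508.2 nanovolts = 0.0000005082 volts
923.2 millivolts = 0.9232 volts

508.2 nanovolts < 46.56 millivolts < 923.2 millivolts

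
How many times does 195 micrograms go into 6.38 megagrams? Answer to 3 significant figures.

(6.38e6) / (195e-6) = 0.03272e12

32700000000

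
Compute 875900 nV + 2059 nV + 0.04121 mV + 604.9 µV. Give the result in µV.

In µV:
  875900 nV = 875900e-3 µV = 875.9
  2059 nV = 2059e-3 µV = 2.059
  0.04121 mV = 0.04121e3 µV = 41.21
  604.9 µV → 604.9
Sum: 875.9 + 2.059 + 41.21 + 604.9 = 1524.069

1524.069 µV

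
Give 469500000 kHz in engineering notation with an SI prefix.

469.5 GHz

= 469.5 × 10⁹ Hz; 10⁹ is giga.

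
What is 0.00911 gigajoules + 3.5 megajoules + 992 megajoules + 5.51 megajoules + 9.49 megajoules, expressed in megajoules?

1019.61 megajoules

In megajoules:
  0.00911 gigajoules = 0.00911 × 10³ megajoules = 9.11
  3.5 megajoules → 3.5
  992 megajoules → 992
  5.51 megajoules → 5.51
  9.49 megajoules → 9.49
Sum: 9.11 + 3.5 + 992 + 5.51 + 9.49 = 1019.61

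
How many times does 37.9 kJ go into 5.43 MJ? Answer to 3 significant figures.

(5.43 × 10^6) / (37.9 × 10^3) = 0.1433 × 10^3

143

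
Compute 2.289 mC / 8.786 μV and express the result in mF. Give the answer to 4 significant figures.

260500 mF

(2.289e-3) / (8.786e-6) = 0.260528e3 F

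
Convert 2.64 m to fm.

(no prefix) = 10^0, femto = 10^-15; factor is 10^15.
2.64 × 10^15 = 2640000000000000

2640000000000000 fm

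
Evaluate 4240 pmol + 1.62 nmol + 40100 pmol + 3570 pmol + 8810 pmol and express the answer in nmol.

58.34 nmol

In nmol:
  4240 pmol = 4240e-3 nmol = 4.24
  1.62 nmol → 1.62
  40100 pmol = 40100e-3 nmol = 40.1
  3570 pmol = 3570e-3 nmol = 3.57
  8810 pmol = 8810e-3 nmol = 8.81
Sum: 4.24 + 1.62 + 40.1 + 3.57 + 8.81 = 58.34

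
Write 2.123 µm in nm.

2123 nm

micro = 10⁻⁶, nano = 10⁻⁹; factor is 10³.
2.123 × 10³ = 2123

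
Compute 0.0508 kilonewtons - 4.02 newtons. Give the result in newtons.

46.78 newtons

In newtons:
  0.0508 kilonewtons = 0.0508 × 10³ newtons = 50.8
  4.02 newtons → 4.02
Difference: 50.8 - 4.02 = 46.78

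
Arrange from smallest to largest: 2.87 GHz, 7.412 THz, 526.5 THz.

2.87 GHz < 7.412 THz < 526.5 THz

2.87 GHz = 2870000000 Hz
7.412 THz = 7412000000000 Hz
526.5 THz = 526500000000000 Hz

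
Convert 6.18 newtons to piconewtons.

(no prefix) = 1e0, pico = 1e-12; factor is 1e12.
6.18 × 1e12 = 6180000000000

6180000000000 piconewtons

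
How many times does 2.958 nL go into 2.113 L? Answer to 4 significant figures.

714300000

(2.113) / (2.958 × 10^-9) = 0.71433 × 10^9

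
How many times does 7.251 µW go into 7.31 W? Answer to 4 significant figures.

(7.31) / (7.251 × 10^-6) = 1.0081 × 10^6

1008000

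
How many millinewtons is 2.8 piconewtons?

pico = 10^-12, milli = 10^-3; factor is 10^-9.
2.8 × 10^-9 = 0.0000000028

0.0000000028 millinewtons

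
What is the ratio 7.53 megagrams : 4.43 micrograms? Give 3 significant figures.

(7.53 × 10^6) / (4.43 × 10^-6) = 1.7 × 10^12

1700000000000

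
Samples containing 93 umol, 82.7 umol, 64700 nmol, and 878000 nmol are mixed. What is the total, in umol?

1118.4 umol

In umol:
  93 umol → 93
  82.7 umol → 82.7
  64700 nmol = 64700 × 10^-3 umol = 64.7
  878000 nmol = 878000 × 10^-3 umol = 878
Sum: 93 + 82.7 + 64.7 + 878 = 1118.4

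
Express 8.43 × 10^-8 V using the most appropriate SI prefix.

= 84.3 × 10^-9 V; 10^-9 is nano.

84.3 nV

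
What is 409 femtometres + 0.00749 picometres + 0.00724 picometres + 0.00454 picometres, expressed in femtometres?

In femtometres:
  409 femtometres → 409
  0.00749 picometres = 0.00749 × 10³ femtometres = 7.49
  0.00724 picometres = 0.00724 × 10³ femtometres = 7.24
  0.00454 picometres = 0.00454 × 10³ femtometres = 4.54
Sum: 409 + 7.49 + 7.24 + 4.54 = 428.27

428.27 femtometres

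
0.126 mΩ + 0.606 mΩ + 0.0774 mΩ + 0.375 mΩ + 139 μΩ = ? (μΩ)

In μΩ:
  0.126 mΩ = 0.126 × 10^3 μΩ = 126
  0.606 mΩ = 0.606 × 10^3 μΩ = 606
  0.0774 mΩ = 0.0774 × 10^3 μΩ = 77.4
  0.375 mΩ = 0.375 × 10^3 μΩ = 375
  139 μΩ → 139
Sum: 126 + 606 + 77.4 + 375 + 139 = 1323.4

1323.4 μΩ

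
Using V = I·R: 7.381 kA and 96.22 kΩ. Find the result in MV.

7.381 × 10³ × 96.22 × 10³ = 710.19982 × 10⁶ V

710.19982 MV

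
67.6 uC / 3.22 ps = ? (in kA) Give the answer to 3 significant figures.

21000 kA

(67.6 × 10⁻⁶) / (3.22 × 10⁻¹²) = 20.994 × 10⁶ A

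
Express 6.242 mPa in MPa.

milli = 10^-3, mega = 10^6; factor is 10^-9.
6.242 × 10^-9 = 0.000000006242

0.000000006242 MPa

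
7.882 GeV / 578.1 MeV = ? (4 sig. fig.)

(7.882 × 10⁹) / (578.1 × 10⁶) = 0.013634 × 10³

13.63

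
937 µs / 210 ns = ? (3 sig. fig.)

4460

(937 × 10^-6) / (210 × 10^-9) = 4.462 × 10^3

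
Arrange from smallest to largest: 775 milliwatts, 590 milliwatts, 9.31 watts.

590 milliwatts < 775 milliwatts < 9.31 watts

775 milliwatts = 0.775 watts
590 milliwatts = 0.59 watts
9.31 watts = 9.31 watts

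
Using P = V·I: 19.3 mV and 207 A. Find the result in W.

19.3 × 10^-3 × 207 = 3995.1 × 10^-3 W

3.9951 W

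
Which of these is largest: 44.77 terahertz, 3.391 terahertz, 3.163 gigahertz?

44.77 terahertz

44.77 terahertz = 44770000000000 hertz
3.391 terahertz = 3391000000000 hertz
3.163 gigahertz = 3163000000 hertz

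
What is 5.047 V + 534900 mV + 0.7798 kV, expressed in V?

1319.747 V

In V:
  5.047 V → 5.047
  534900 mV = 534900 × 10^-3 V = 534.9
  0.7798 kV = 0.7798 × 10^3 V = 779.8
Sum: 5.047 + 534.9 + 779.8 = 1319.747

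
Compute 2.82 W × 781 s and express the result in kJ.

2.20242 kJ

2.82 × 781 = 2202.42 J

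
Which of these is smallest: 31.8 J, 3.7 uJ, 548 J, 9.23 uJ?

3.7 uJ

31.8 J = 31.8 J
3.7 uJ = 0.0000037 J
548 J = 548 J
9.23 uJ = 0.00000923 J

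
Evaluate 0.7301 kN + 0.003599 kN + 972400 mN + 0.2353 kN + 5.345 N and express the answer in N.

In N:
  0.7301 kN = 0.7301 × 10^3 N = 730.1
  0.003599 kN = 0.003599 × 10^3 N = 3.599
  972400 mN = 972400 × 10^-3 N = 972.4
  0.2353 kN = 0.2353 × 10^3 N = 235.3
  5.345 N → 5.345
Sum: 730.1 + 3.599 + 972.4 + 235.3 + 5.345 = 1946.744

1946.744 N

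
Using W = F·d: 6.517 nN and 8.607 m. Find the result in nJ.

6.517 × 10⁻⁹ × 8.607 = 56.091819 × 10⁻⁹ J

56.091819 nJ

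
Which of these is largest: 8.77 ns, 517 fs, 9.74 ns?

9.74 ns

8.77 ns = 0.00000000877 s
517 fs = 0.000000000000517 s
9.74 ns = 0.00000000974 s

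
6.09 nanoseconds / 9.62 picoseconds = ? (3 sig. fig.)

(6.09e-9) / (9.62e-12) = 0.6331e3

633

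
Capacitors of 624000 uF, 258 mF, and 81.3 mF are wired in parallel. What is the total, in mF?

963.3 mF

In mF:
  624000 uF = 624000 × 10^-3 mF = 624
  258 mF → 258
  81.3 mF → 81.3
Sum: 624 + 258 + 81.3 = 963.3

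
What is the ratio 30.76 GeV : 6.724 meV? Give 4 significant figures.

(30.76 × 10^9) / (6.724 × 10^-3) = 4.5747 × 10^12

4575000000000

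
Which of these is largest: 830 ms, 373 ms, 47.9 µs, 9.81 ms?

830 ms = 0.83 s
373 ms = 0.373 s
47.9 µs = 0.0000479 s
9.81 ms = 0.00981 s

830 ms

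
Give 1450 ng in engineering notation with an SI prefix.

= 1.45e-6 g; 1e-6 is micro.

1.45 μg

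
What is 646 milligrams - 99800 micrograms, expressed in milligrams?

In milligrams:
  646 milligrams → 646
  99800 micrograms = 99800 × 10^-3 milligrams = 99.8
Difference: 646 - 99.8 = 546.2

546.2 milligrams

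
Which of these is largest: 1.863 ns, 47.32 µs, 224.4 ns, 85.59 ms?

85.59 ms

1.863 ns = 0.000000001863 s
47.32 µs = 0.00004732 s
224.4 ns = 0.0000002244 s
85.59 ms = 0.08559 s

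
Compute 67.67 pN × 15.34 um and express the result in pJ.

0.0010380578 pJ

67.67 × 10⁻¹² × 15.34 × 10⁻⁶ = 1038.0578 × 10⁻¹⁸ J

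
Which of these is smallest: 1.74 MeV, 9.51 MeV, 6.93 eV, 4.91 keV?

6.93 eV

1.74 MeV = 1740000 eV
9.51 MeV = 9510000 eV
6.93 eV = 6.93 eV
4.91 keV = 4910 eV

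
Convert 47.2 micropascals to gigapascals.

micro = 1e-6, giga = 1e9; factor is 1e-15.
47.2 × 1e-15 = 0.0000000000000472

0.0000000000000472 gigapascals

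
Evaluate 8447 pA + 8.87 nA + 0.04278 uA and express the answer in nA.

60.097 nA

In nA:
  8447 pA = 8447e-3 nA = 8.447
  8.87 nA → 8.87
  0.04278 uA = 0.04278e3 nA = 42.78
Sum: 8.447 + 8.87 + 42.78 = 60.097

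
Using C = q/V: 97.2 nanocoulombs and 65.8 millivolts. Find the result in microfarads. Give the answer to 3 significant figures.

1.48 microfarads

(97.2 × 10^-9) / (65.8 × 10^-3) = 1.4772 × 10^-6 F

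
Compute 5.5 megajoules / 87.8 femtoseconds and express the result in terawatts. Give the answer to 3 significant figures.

(5.5 × 10⁶) / (87.8 × 10⁻¹⁵) = 0.062642 × 10²¹ W

62600000 terawatts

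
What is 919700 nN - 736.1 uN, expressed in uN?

In uN:
  919700 nN = 919700e-3 uN = 919.7
  736.1 uN → 736.1
Difference: 919.7 - 736.1 = 183.6

183.6 uN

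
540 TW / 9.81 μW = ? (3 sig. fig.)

55000000000000000000

(540e12) / (9.81e-6) = 55.05e18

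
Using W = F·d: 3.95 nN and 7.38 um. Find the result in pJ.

3.95e-9 × 7.38e-6 = 29.151e-15 J

0.029151 pJ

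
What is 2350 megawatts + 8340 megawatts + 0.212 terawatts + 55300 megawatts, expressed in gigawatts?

277.99 gigawatts

In gigawatts:
  2350 megawatts = 2350 × 10⁻³ gigawatts = 2.35
  8340 megawatts = 8340 × 10⁻³ gigawatts = 8.34
  0.212 terawatts = 0.212 × 10³ gigawatts = 212
  55300 megawatts = 55300 × 10⁻³ gigawatts = 55.3
Sum: 2.35 + 8.34 + 212 + 55.3 = 277.99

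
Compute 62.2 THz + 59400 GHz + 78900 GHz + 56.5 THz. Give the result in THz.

257 THz

In THz:
  62.2 THz → 62.2
  59400 GHz = 59400e-3 THz = 59.4
  78900 GHz = 78900e-3 THz = 78.9
  56.5 THz → 56.5
Sum: 62.2 + 59.4 + 78.9 + 56.5 = 257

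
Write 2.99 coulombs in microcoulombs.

2990000 microcoulombs

(no prefix) = 1e0, micro = 1e-6; factor is 1e6.
2.99 × 1e6 = 2990000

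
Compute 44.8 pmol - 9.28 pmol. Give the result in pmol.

35.52 pmol

In pmol:
  44.8 pmol → 44.8
  9.28 pmol → 9.28
Difference: 44.8 - 9.28 = 35.52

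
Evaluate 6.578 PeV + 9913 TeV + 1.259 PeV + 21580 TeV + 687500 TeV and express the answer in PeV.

In PeV:
  6.578 PeV → 6.578
  9913 TeV = 9913 × 10⁻³ PeV = 9.913
  1.259 PeV → 1.259
  21580 TeV = 21580 × 10⁻³ PeV = 21.58
  687500 TeV = 687500 × 10⁻³ PeV = 687.5
Sum: 6.578 + 9.913 + 1.259 + 21.58 + 687.5 = 726.83

726.83 PeV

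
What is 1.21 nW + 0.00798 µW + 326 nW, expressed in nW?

In nW:
  1.21 nW → 1.21
  0.00798 µW = 0.00798 × 10^3 nW = 7.98
  326 nW → 326
Sum: 1.21 + 7.98 + 326 = 335.19

335.19 nW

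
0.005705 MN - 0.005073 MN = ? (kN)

0.632 kN

In kN:
  0.005705 MN = 0.005705 × 10^3 kN = 5.705
  0.005073 MN = 0.005073 × 10^3 kN = 5.073
Difference: 5.705 - 5.073 = 0.632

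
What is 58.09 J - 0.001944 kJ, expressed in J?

In J:
  58.09 J → 58.09
  0.001944 kJ = 0.001944 × 10^3 J = 1.944
Difference: 58.09 - 1.944 = 56.146

56.146 J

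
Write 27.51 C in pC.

27510000000000 pC

(no prefix) = 10^0, pico = 10^-12; factor is 10^12.
27.51 × 10^12 = 27510000000000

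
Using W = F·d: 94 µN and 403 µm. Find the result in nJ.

94e-6 × 403e-6 = 37882e-12 J

37.882 nJ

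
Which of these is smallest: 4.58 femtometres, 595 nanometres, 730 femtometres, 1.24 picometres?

4.58 femtometres = 0.00000000000000458 metres
595 nanometres = 0.000000595 metres
730 femtometres = 0.00000000000073 metres
1.24 picometres = 0.00000000000124 metres

4.58 femtometres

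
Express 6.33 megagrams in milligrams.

6330000000 milligrams

mega = 10⁶, milli = 10⁻³; factor is 10⁹.
6.33 × 10⁹ = 6330000000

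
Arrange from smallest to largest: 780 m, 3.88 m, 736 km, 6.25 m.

3.88 m < 6.25 m < 780 m < 736 km

780 m = 780 m
3.88 m = 3.88 m
736 km = 736000 m
6.25 m = 6.25 m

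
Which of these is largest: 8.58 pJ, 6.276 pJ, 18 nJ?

8.58 pJ = 0.00000000000858 J
6.276 pJ = 0.000000000006276 J
18 nJ = 0.000000018 J

18 nJ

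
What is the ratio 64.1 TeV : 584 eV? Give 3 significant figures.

110000000000

(64.1 × 10¹²) / (584) = 0.1098 × 10¹²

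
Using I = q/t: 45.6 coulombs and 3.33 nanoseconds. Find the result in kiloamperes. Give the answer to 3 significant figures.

(45.6) / (3.33 × 10⁻⁹) = 13.694 × 10⁹ A

13700000 kiloamperes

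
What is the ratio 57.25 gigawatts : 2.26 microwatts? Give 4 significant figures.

25330000000000000

(57.25 × 10⁹) / (2.26 × 10⁻⁶) = 25.332 × 10¹⁵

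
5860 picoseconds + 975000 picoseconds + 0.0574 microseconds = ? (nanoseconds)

1038.26 nanoseconds

In nanoseconds:
  5860 picoseconds = 5860e-3 nanoseconds = 5.86
  975000 picoseconds = 975000e-3 nanoseconds = 975
  0.0574 microseconds = 0.0574e3 nanoseconds = 57.4
Sum: 5.86 + 975 + 57.4 = 1038.26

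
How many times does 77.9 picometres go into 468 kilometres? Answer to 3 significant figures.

6010000000000000

(468 × 10³) / (77.9 × 10⁻¹²) = 6.008 × 10¹⁵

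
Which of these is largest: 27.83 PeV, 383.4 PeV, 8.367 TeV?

383.4 PeV

27.83 PeV = 27830000000000000 eV
383.4 PeV = 383400000000000000 eV
8.367 TeV = 8367000000000 eV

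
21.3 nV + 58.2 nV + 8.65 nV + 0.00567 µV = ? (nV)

In nV:
  21.3 nV → 21.3
  58.2 nV → 58.2
  8.65 nV → 8.65
  0.00567 µV = 0.00567 × 10^3 nV = 5.67
Sum: 21.3 + 58.2 + 8.65 + 5.67 = 93.82

93.82 nV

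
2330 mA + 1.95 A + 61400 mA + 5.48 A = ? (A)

71.16 A

In A:
  2330 mA = 2330 × 10^-3 A = 2.33
  1.95 A → 1.95
  61400 mA = 61400 × 10^-3 A = 61.4
  5.48 A → 5.48
Sum: 2.33 + 1.95 + 61.4 + 5.48 = 71.16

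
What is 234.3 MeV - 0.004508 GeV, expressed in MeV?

229.792 MeV

In MeV:
  234.3 MeV → 234.3
  0.004508 GeV = 0.004508 × 10^3 MeV = 4.508
Difference: 234.3 - 4.508 = 229.792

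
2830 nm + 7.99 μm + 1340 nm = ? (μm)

In μm:
  2830 nm = 2830e-3 μm = 2.83
  7.99 μm → 7.99
  1340 nm = 1340e-3 μm = 1.34
Sum: 2.83 + 7.99 + 1.34 = 12.16

12.16 μm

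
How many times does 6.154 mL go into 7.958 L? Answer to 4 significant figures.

(7.958) / (6.154 × 10^-3) = 1.2931 × 10^3

1293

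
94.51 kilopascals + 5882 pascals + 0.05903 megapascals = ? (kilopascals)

159.422 kilopascals

In kilopascals:
  94.51 kilopascals → 94.51
  5882 pascals = 5882 × 10^-3 kilopascals = 5.882
  0.05903 megapascals = 0.05903 × 10^3 kilopascals = 59.03
Sum: 94.51 + 5.882 + 59.03 = 159.422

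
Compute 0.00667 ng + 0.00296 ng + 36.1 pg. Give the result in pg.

In pg:
  0.00667 ng = 0.00667 × 10³ pg = 6.67
  0.00296 ng = 0.00296 × 10³ pg = 2.96
  36.1 pg → 36.1
Sum: 6.67 + 2.96 + 36.1 = 45.73

45.73 pg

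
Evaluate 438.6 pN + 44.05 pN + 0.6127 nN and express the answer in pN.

In pN:
  438.6 pN → 438.6
  44.05 pN → 44.05
  0.6127 nN = 0.6127 × 10³ pN = 612.7
Sum: 438.6 + 44.05 + 612.7 = 1095.35

1095.35 pN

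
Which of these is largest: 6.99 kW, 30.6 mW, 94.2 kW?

6.99 kW = 6990 W
30.6 mW = 0.0306 W
94.2 kW = 94200 W

94.2 kW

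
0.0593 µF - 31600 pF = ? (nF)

27.7 nF

In nF:
  0.0593 µF = 0.0593e3 nF = 59.3
  31600 pF = 31600e-3 nF = 31.6
Difference: 59.3 - 31.6 = 27.7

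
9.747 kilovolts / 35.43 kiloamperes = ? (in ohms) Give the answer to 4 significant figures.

0.2751 ohms

(9.747 × 10^3) / (35.43 × 10^3) = 0.275106 Ω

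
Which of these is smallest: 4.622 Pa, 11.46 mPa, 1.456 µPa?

1.456 µPa

4.622 Pa = 4.622 Pa
11.46 mPa = 0.01146 Pa
1.456 µPa = 0.000001456 Pa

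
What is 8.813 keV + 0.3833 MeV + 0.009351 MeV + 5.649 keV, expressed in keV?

407.113 keV

In keV:
  8.813 keV → 8.813
  0.3833 MeV = 0.3833 × 10^3 keV = 383.3
  0.009351 MeV = 0.009351 × 10^3 keV = 9.351
  5.649 keV → 5.649
Sum: 8.813 + 383.3 + 9.351 + 5.649 = 407.113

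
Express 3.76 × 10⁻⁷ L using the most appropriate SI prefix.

376 nL

= 376 × 10⁻⁹ L; 10⁻⁹ is nano.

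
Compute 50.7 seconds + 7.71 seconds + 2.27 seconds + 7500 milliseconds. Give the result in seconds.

In seconds:
  50.7 seconds → 50.7
  7.71 seconds → 7.71
  2.27 seconds → 2.27
  7500 milliseconds = 7500e-3 seconds = 7.5
Sum: 50.7 + 7.71 + 2.27 + 7.5 = 68.18

68.18 seconds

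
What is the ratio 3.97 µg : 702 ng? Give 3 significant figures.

5.66

(3.97 × 10⁻⁶) / (702 × 10⁻⁹) = 0.005655 × 10³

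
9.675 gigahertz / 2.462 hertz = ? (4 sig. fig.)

(9.675 × 10⁹) / (2.462) = 3.9297 × 10⁹

3930000000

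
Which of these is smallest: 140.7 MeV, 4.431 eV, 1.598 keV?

140.7 MeV = 140700000 eV
4.431 eV = 4.431 eV
1.598 keV = 1598 eV

4.431 eV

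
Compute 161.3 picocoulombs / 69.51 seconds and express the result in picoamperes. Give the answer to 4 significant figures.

2.321 picoamperes

(161.3 × 10^-12) / (69.51) = 2.32053 × 10^-12 A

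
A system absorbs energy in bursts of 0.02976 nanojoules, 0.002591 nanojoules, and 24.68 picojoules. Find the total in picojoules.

57.031 picojoules

In picojoules:
  0.02976 nanojoules = 0.02976e3 picojoules = 29.76
  0.002591 nanojoules = 0.002591e3 picojoules = 2.591
  24.68 picojoules → 24.68
Sum: 29.76 + 2.591 + 24.68 = 57.031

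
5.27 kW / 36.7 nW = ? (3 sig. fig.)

144000000000

(5.27 × 10^3) / (36.7 × 10^-9) = 0.1436 × 10^12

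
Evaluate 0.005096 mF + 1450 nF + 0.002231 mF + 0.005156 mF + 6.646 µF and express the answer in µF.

In µF:
  0.005096 mF = 0.005096 × 10^3 µF = 5.096
  1450 nF = 1450 × 10^-3 µF = 1.45
  0.002231 mF = 0.002231 × 10^3 µF = 2.231
  0.005156 mF = 0.005156 × 10^3 µF = 5.156
  6.646 µF → 6.646
Sum: 5.096 + 1.45 + 2.231 + 5.156 + 6.646 = 20.579

20.579 µF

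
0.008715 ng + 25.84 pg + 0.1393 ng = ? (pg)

In pg:
  0.008715 ng = 0.008715 × 10³ pg = 8.715
  25.84 pg → 25.84
  0.1393 ng = 0.1393 × 10³ pg = 139.3
Sum: 8.715 + 25.84 + 139.3 = 173.855

173.855 pg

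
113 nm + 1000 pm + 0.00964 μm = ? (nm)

123.64 nm

In nm:
  113 nm → 113
  1000 pm = 1000 × 10⁻³ nm = 1
  0.00964 μm = 0.00964 × 10³ nm = 9.64
Sum: 113 + 1 + 9.64 = 123.64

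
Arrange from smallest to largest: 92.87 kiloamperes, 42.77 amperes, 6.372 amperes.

6.372 amperes < 42.77 amperes < 92.87 kiloamperes

92.87 kiloamperes = 92870 amperes
42.77 amperes = 42.77 amperes
6.372 amperes = 6.372 amperes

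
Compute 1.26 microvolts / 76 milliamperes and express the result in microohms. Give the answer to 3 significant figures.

(1.26 × 10^-6) / (76 × 10^-3) = 0.016579 × 10^-3 Ω

16.6 microohms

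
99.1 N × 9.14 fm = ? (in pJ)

99.1 × 9.14 × 10⁻¹⁵ = 905.774 × 10⁻¹⁵ J

0.905774 pJ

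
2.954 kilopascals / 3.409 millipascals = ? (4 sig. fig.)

(2.954 × 10³) / (3.409 × 10⁻³) = 0.86653 × 10⁶

866500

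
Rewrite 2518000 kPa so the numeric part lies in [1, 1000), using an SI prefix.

= 2.518 × 10^9 Pa; 10^9 is giga.

2.518 GPa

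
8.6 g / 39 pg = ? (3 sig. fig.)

221000000000

(8.6) / (39 × 10⁻¹²) = 0.2205 × 10¹²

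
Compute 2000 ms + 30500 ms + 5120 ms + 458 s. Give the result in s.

495.62 s

In s:
  2000 ms = 2000 × 10^-3 s = 2
  30500 ms = 30500 × 10^-3 s = 30.5
  5120 ms = 5120 × 10^-3 s = 5.12
  458 s → 458
Sum: 2 + 30.5 + 5.12 + 458 = 495.62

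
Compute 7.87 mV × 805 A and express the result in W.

6.33535 W

7.87e-3 × 805 = 6335.35e-3 W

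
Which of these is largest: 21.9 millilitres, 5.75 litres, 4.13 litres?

21.9 millilitres = 0.0219 litres
5.75 litres = 5.75 litres
4.13 litres = 4.13 litres

5.75 litres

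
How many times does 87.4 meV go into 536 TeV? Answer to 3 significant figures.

6130000000000000

(536 × 10¹²) / (87.4 × 10⁻³) = 6.133 × 10¹⁵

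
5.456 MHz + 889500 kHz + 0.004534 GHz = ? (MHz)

899.49 MHz

In MHz:
  5.456 MHz → 5.456
  889500 kHz = 889500e-3 MHz = 889.5
  0.004534 GHz = 0.004534e3 MHz = 4.534
Sum: 5.456 + 889.5 + 4.534 = 899.49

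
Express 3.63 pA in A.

0.00000000000363 A

pico = 10⁻¹², (no prefix) = 10⁰; factor is 10⁻¹².
3.63 × 10⁻¹² = 0.00000000000363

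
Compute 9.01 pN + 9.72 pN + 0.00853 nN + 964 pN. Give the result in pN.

In pN:
  9.01 pN → 9.01
  9.72 pN → 9.72
  0.00853 nN = 0.00853 × 10^3 pN = 8.53
  964 pN → 964
Sum: 9.01 + 9.72 + 8.53 + 964 = 991.26

991.26 pN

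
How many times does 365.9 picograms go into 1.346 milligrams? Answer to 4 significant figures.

(1.346 × 10⁻³) / (365.9 × 10⁻¹²) = 0.0036786 × 10⁹

3679000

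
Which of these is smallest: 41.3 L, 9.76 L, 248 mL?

248 mL

41.3 L = 41.3 L
9.76 L = 9.76 L
248 mL = 0.248 L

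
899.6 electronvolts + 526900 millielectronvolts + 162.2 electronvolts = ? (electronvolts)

In electronvolts:
  899.6 electronvolts → 899.6
  526900 millielectronvolts = 526900e-3 electronvolts = 526.9
  162.2 electronvolts → 162.2
Sum: 899.6 + 526.9 + 162.2 = 1588.7

1588.7 electronvolts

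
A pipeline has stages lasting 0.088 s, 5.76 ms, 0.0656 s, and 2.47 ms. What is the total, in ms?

In ms:
  0.088 s = 0.088 × 10³ ms = 88
  5.76 ms → 5.76
  0.0656 s = 0.0656 × 10³ ms = 65.6
  2.47 ms → 2.47
Sum: 88 + 5.76 + 65.6 + 2.47 = 161.83

161.83 ms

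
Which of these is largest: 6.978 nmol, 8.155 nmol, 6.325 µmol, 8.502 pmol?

6.978 nmol = 0.000000006978 mol
8.155 nmol = 0.000000008155 mol
6.325 µmol = 0.000006325 mol
8.502 pmol = 0.000000000008502 mol

6.325 µmol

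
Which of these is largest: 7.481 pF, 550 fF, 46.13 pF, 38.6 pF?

7.481 pF = 0.000000000007481 F
550 fF = 0.00000000000055 F
46.13 pF = 0.00000000004613 F
38.6 pF = 0.0000000000386 F

46.13 pF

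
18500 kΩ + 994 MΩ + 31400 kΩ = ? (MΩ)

1043.9 MΩ

In MΩ:
  18500 kΩ = 18500 × 10⁻³ MΩ = 18.5
  994 MΩ → 994
  31400 kΩ = 31400 × 10⁻³ MΩ = 31.4
Sum: 18.5 + 994 + 31.4 = 1043.9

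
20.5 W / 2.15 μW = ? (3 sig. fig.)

(20.5) / (2.15 × 10^-6) = 9.535 × 10^6

9530000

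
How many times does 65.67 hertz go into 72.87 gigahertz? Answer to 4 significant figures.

(72.87 × 10⁹) / (65.67) = 1.1096 × 10⁹

1110000000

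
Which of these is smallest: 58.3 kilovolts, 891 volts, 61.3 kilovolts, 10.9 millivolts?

58.3 kilovolts = 58300 volts
891 volts = 891 volts
61.3 kilovolts = 61300 volts
10.9 millivolts = 0.0109 volts

10.9 millivolts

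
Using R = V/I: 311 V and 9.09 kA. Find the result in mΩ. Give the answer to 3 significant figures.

34.2 mΩ

(311) / (9.09e3) = 34.213e-3 Ω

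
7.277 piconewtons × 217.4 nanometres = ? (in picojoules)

0.0000015820198 picojoules

7.277 × 10^-12 × 217.4 × 10^-9 = 1582.0198 × 10^-21 J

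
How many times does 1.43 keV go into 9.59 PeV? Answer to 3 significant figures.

6710000000000

(9.59 × 10¹⁵) / (1.43 × 10³) = 6.706 × 10¹²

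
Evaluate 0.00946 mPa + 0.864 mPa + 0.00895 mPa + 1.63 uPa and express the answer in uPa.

In uPa:
  0.00946 mPa = 0.00946 × 10³ uPa = 9.46
  0.864 mPa = 0.864 × 10³ uPa = 864
  0.00895 mPa = 0.00895 × 10³ uPa = 8.95
  1.63 uPa → 1.63
Sum: 9.46 + 864 + 8.95 + 1.63 = 884.04

884.04 uPa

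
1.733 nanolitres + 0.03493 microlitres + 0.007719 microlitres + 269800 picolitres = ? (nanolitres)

In nanolitres:
  1.733 nanolitres → 1.733
  0.03493 microlitres = 0.03493 × 10³ nanolitres = 34.93
  0.007719 microlitres = 0.007719 × 10³ nanolitres = 7.719
  269800 picolitres = 269800 × 10⁻³ nanolitres = 269.8
Sum: 1.733 + 34.93 + 7.719 + 269.8 = 314.182

314.182 nanolitres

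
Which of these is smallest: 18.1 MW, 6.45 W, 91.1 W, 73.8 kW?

6.45 W

18.1 MW = 18100000 W
6.45 W = 6.45 W
91.1 W = 91.1 W
73.8 kW = 73800 W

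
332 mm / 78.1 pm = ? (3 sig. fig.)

4250000000

(332e-3) / (78.1e-12) = 4.251e9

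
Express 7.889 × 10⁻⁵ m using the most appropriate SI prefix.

78.89 um

= 78.89 × 10⁻⁶ m; 10⁻⁶ is micro.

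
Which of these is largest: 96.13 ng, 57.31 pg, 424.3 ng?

96.13 ng = 0.00000009613 g
57.31 pg = 0.00000000005731 g
424.3 ng = 0.0000004243 g

424.3 ng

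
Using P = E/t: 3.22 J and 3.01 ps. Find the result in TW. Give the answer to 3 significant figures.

1.07 TW

(3.22) / (3.01e-12) = 1.0698e12 W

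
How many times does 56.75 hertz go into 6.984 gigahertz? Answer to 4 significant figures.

(6.984e9) / (56.75) = 0.12307e9

123100000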